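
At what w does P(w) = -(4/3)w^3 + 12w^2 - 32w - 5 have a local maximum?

P'(w) = -4w^2 + 24w - 32. Setting P'(w) = 0 gives w ∈ {2, 4}.
Second-derivative test with P''(w) = -8w + 24: P''(2) = 8 > 0 ⇒ local minimum; P''(4) = -8 < 0 ⇒ local maximum.
So the local maximum value is P(4) = -79/3.

4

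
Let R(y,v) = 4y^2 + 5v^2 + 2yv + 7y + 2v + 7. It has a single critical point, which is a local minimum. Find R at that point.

299/76

∂R/∂y = 8y + 2v + 7 = 0 and ∂R/∂v = 2y + 10v + 2 = 0, so (y, v) = (-33/38, -1/38).
The Hessian has R_{yy} = 8, R_{vv} = 10, R_{yv} = 2, giving D = 76 > 0 with R_{yy} > 0, so the point is a local minimum.
R(-33/38, -1/38) = 299/76.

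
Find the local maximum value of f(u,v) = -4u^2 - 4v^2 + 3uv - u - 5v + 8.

∂f/∂u = -8u + 3v - 1 = 0 and ∂f/∂v = 3u - 8v - 5 = 0, so (u, v) = (-23/55, -43/55).
The Hessian has f_{uu} = -8, f_{vv} = -8, f_{uv} = 3, giving D = 55 > 0 with f_{uu} < 0, so the point is a local maximum.
f(-23/55, -43/55) = 559/55.

559/55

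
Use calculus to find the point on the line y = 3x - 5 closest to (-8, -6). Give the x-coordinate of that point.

-11/10

Minimize D(x)^2 = (x + 8)^2 + (3x + 1)^2.
d/dx[D^2] = 2(x + 8) + 2·3·(3x + 1) = 0 ⇒ x = -11/10.
Then y = -83/10 and the distance is √(529/10) ≈ 7.2732.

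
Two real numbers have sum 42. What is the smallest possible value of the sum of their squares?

882

With a + b = 42, a^2 + b^2 = a^2 + (42 − a)^2.
The derivative 2a − 2(42 − a) = 4a − 84 vanishes at a = 21; second derivative 4 > 0, a minimum.
The minimum is 2·(21)^2 = 882.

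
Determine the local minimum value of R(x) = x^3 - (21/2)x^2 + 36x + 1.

41

R'(x) = 3x^2 - 21x + 36. Setting R'(x) = 0 gives x ∈ {3, 4}.
R''(x) = 6x - 21. R''(3) = -3 < 0 ⇒ local maximum; R''(4) = 3 > 0 ⇒ local minimum.
Thus R has its local minimum at x = 4, with value 41.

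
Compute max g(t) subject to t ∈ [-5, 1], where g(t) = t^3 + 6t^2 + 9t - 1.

g'(t) = 3t^2 + 12t + 9, which vanishes at t = -3 and t = -1.
Candidates: g(-5) = -21; g(-3) = -1; g(-1) = -5; g(1) = 15.
Hence the absolute maximum is 15 at t = 1.

15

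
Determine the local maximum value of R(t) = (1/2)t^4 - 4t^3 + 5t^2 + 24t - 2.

R'(t) = 2t^3 - 12t^2 + 10t + 24. Setting R'(t) = 0 gives t ∈ {-1, 3, 4}.
Since R''(t) = 6t^2 - 24t + 10, we get R''(-1) = 40 > 0 ⇒ local minimum; R''(3) = -8 < 0 ⇒ local maximum; R''(4) = 10 > 0 ⇒ local minimum.
The local maximum is R(3) = 95/2.

95/2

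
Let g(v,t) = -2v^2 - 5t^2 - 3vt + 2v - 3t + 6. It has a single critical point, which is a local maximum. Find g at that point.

242/31

∂g/∂v = -4v - 3t + 2 = 0 and ∂g/∂t = -3v - 10t - 3 = 0, so (v, t) = (29/31, -18/31).
The Hessian has g_{vv} = -4, g_{tt} = -10, g_{vt} = -3, giving D = 31 > 0 with g_{vv} < 0, so the point is a local maximum.
g(29/31, -18/31) = 242/31.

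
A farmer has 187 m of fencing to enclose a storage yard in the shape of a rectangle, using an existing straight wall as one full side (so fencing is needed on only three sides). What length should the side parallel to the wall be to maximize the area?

187/2

Let the sides perpendicular to the wall have length x and the parallel side y, so 2x + y = 187 and the area is A = xy = x(187 − 2x).
A'(x) = 187 − 4x = 0 gives x = 187/4, and A''(x) = −4 < 0 confirms a maximum.
Then y = 187 − 2·187/4 = 187/2 and A = 34969/8.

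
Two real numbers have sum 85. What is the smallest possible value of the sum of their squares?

7225/2

With a + b = 85, a^2 + b^2 = a^2 + (85 − a)^2.
The derivative 2a − 2(85 − a) = 4a − 170 vanishes at a = 85/2; second derivative 4 > 0, a minimum.
The minimum is 2·(85/2)^2 = 7225/2.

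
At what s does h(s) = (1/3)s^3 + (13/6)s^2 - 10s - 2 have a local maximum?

h'(s) = s^2 + (13/3)s - 10 = 0 at s = -6, 5/3.
Since h''(s) = 2s + 13/3, we get h''(-6) = -23/3 < 0 ⇒ local maximum; h''(5/3) = 23/3 > 0 ⇒ local minimum.
Thus h has its local maximum at s = -6, with value 64.

-6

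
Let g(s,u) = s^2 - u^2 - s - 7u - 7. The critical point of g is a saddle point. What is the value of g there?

∂g/∂s = 2s - 1 = 0 and ∂g/∂u = -2u - 7 = 0, so (s, u) = (1/2, -7/2).
The Hessian has g_{ss} = 2, g_{uu} = -2, g_{su} = 0, giving D = -4 < 0, so the point is a saddle point.
g(1/2, -7/2) = 5.

5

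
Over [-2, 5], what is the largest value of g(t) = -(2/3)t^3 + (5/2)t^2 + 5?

61/3

The derivative is -2t^2 + 5t, which vanishes at t = 0 and t = 5/2.
Evaluating at the critical points and endpoints: g(-2) = 61/3,  g(0) = 5,  g(5/2) = 245/24,  g(5) = -95/6.
Hence the absolute maximum is 61/3 at t = -2.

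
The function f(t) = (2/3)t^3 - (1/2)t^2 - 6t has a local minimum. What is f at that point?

-26/3

f'(t) = 2t^2 - t - 6. Setting f'(t) = 0 gives t ∈ {-3/2, 2}.
Second-derivative test with f''(t) = 4t - 1: f''(-3/2) = -7 < 0 ⇒ local maximum; f''(2) = 7 > 0 ⇒ local minimum.
So the local minimum value is f(2) = -26/3.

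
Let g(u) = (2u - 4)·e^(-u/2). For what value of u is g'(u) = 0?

g'(u) = 2·e^(-u/2) + (2u - 4)·(-1/2)·e^(-u/2) = (-u + 4)·e^(-u/2). Since e^(-u/2) > 0, the only critical point is u = 4.
g''(4) has the same sign as -1 < 0, so this is a local maximum.
g(4) = (4)·e^(-2) ≈ 0.5413.

4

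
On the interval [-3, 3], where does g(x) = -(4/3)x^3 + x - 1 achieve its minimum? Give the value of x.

3

g'(x) = -4x^2 + 1, which vanishes at x = -1/2 and x = 1/2.
Evaluating at the critical points and endpoints: g(-3) = 32; g(-1/2) = -4/3; g(1/2) = -2/3; g(3) = -34.
Hence the absolute minimum is -34 at x = 3.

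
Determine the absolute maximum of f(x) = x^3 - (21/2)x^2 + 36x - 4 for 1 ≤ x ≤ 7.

Differentiating, f'(x) = 3x^2 - 21x + 36; which vanishes at x = 3 and x = 4.
Candidates: f(1) = 45/2, f(3) = 73/2, f(4) = 36, f(7) = 153/2.
So the maximum is f(7) = 153/2.

153/2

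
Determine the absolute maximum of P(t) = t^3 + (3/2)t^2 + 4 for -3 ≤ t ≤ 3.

Differentiating, P'(t) = 3t^2 + 3t; which vanishes at t = -1 and t = 0.
Candidates: P(-3) = -19/2, P(-1) = 9/2, P(0) = 4, P(3) = 89/2.
The maximum over the interval is 89/2, attained at t = 3.

89/2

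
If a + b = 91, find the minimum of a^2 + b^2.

8281/2

With a + b = 91, a^2 + b^2 = a^2 + (91 − a)^2.
The derivative 2a − 2(91 − a) = 4a − 182 vanishes at a = 91/2; second derivative 4 > 0, a minimum.
The minimum is 2·(91/2)^2 = 8281/2.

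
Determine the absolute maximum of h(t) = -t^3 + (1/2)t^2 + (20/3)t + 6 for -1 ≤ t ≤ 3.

The derivative is -3t^2 + t + 20/3, whose only zero in [-1, 3] is t = 5/3.
Evaluating at the critical points and endpoints: h(-1) = 5/6; h(5/3) = 749/54; h(3) = 7/2.
Hence the absolute maximum is 749/54 at t = 5/3.

749/54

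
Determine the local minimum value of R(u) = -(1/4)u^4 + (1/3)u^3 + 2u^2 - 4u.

R'(u) = -u^3 + u^2 + 4u - 4. Setting R'(u) = 0 gives u ∈ {-2, 1, 2}.
Since R''(u) = -3u^2 + 2u + 4, we get R''(-2) = -12 < 0 ⇒ local maximum; R''(1) = 3 > 0 ⇒ local minimum; R''(2) = -4 < 0 ⇒ local maximum.
Thus R has its local minimum at u = 1, with value -23/12.

-23/12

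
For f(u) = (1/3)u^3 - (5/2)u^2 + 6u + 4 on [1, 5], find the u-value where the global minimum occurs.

1

f'(u) = u^2 - 5u + 6, which vanishes at u = 2 and u = 3.
Compare values at every candidate in [1, 5]: f(1) = 47/6; f(2) = 26/3; f(3) = 17/2; f(5) = 79/6.
Hence the absolute minimum is 47/6 at u = 1.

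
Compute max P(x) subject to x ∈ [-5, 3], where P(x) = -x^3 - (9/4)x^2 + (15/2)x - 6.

P'(x) = -3x^2 - (9/2)x + 15/2, which vanishes at x = -5/2 and x = 1.
Candidates: P(-5) = 101/4; P(-5/2) = -371/16; P(1) = -7/4; P(3) = -123/4.
The maximum over the interval is 101/4, attained at x = -5.

101/4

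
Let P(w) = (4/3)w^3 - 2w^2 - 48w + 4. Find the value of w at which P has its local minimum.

4

P'(w) = 4w^2 - 4w - 48 = 0 at w = -3, 4.
Second-derivative test with P''(w) = 8w - 4: P''(-3) = -28 < 0 ⇒ local maximum; P''(4) = 28 > 0 ⇒ local minimum.
The local minimum is P(4) = -404/3.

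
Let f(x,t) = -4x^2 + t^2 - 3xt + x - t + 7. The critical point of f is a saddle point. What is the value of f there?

∂f/∂x = -8x - 3t + 1 = 0 and ∂f/∂t = -3x + 2t - 1 = 0, so (x, t) = (-1/25, 11/25).
The Hessian has f_{xx} = -8, f_{tt} = 2, f_{xt} = -3, giving D = -25 < 0, so the point is a saddle point.
f(-1/25, 11/25) = 169/25.

169/25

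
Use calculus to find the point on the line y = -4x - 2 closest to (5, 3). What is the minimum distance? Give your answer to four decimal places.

Minimize D(x)^2 = (x - 5)^2 + (-4x - 5)^2.
d/dx[D^2] = 2(x - 5) + 2·(-4)·(-4x - 5) = 0 ⇒ x = -15/17.
Then y = 26/17 and the distance is √(625/17) ≈ 6.0634.

6.0634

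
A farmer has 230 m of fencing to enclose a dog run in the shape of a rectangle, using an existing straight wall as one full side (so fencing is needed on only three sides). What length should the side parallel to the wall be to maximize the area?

Let the sides perpendicular to the wall have length x and the parallel side y, so 2x + y = 230 and the area is A = xy = x(230 − 2x).
A'(x) = 230 − 4x = 0 gives x = 115/2, and A''(x) = −4 < 0 confirms a maximum.
Then y = 230 − 2·115/2 = 115 and A = 13225/2.

115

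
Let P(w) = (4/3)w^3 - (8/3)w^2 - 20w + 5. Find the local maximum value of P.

Critical points: P'(w) = 4w^2 - (16/3)w - 20 vanishes at w = -5/3, 3.
Since P''(w) = 8w - 16/3, we get P''(-5/3) = -56/3 < 0 ⇒ local maximum; P''(3) = 56/3 > 0 ⇒ local minimum.
Thus P has its local maximum at w = -5/3, with value 2005/81.

2005/81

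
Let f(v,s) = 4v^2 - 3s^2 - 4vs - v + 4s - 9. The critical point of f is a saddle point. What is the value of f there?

-531/64

∂f/∂v = 8v - 4s - 1 = 0 and ∂f/∂s = -4v - 6s + 4 = 0, so (v, s) = (11/32, 7/16).
The Hessian has f_{vv} = 8, f_{ss} = -6, f_{vs} = -4, giving D = -64 < 0, so the point is a saddle point.
f(11/32, 7/16) = -531/64.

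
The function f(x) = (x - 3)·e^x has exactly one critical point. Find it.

f'(x) = 1·e^x + (x - 3)·1·e^x = (x - 2)·e^x. Since e^x > 0, the only critical point is x = 2.
f''(2) has the same sign as 1 > 0, so this is a local minimum.
f(2) = (-1)·e^(2) ≈ -7.3891.

2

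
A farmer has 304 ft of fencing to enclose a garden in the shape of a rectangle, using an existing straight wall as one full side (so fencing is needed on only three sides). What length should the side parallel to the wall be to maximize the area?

152

Let the sides perpendicular to the wall have length x and the parallel side y, so 2x + y = 304 and the area is A = xy = x(304 − 2x).
A'(x) = 304 − 4x = 0 gives x = 76, and A''(x) = −4 < 0 confirms a maximum.
Then y = 304 − 2·76 = 152 and A = 11552.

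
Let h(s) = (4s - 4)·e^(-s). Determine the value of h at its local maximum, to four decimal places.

0.5413

Differentiating with the product rule gives h'(s) = (-4s + 8)·e^(-s). Since e^(-s) > 0, the only critical point is s = 2.
h''(2) has the same sign as -4 < 0, so this is a local maximum.
h(2) = (4)·e^(-2) ≈ 0.5413.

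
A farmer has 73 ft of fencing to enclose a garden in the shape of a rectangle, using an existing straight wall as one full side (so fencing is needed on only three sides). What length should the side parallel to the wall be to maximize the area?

73/2

Let the sides perpendicular to the wall have length x and the parallel side y, so 2x + y = 73 and the area is A = xy = x(73 − 2x).
A'(x) = 73 − 4x = 0 gives x = 73/4, and A''(x) = −4 < 0 confirms a maximum.
Then y = 73 − 2·73/4 = 73/2 and A = 5329/8.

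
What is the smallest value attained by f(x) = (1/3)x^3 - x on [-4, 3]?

Differentiating, f'(x) = x^2 - 1; which vanishes at x = -1 and x = 1.
Compare values at every candidate in [-4, 3]: f(-4) = -52/3, f(-1) = 2/3, f(1) = -2/3, f(3) = 6.
The minimum over the interval is -52/3, attained at x = -4.

-52/3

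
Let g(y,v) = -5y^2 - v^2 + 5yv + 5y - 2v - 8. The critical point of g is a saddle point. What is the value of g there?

-7

∂g/∂y = -10y + 5v + 5 = 0 and ∂g/∂v = 5y - 2v - 2 = 0, so (y, v) = (0, -1).
The Hessian has g_{yy} = -10, g_{vv} = -2, g_{yv} = 5, giving D = -5 < 0, so the point is a saddle point.
g(0, -1) = -7.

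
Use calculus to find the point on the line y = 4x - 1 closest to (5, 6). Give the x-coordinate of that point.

33/17

Minimize D(x)^2 = (x - 5)^2 + (4x - 7)^2.
d/dx[D^2] = 2(x - 5) + 2·4·(4x - 7) = 0 ⇒ x = 33/17.
Then y = 115/17 and the distance is √(169/17) ≈ 3.1530.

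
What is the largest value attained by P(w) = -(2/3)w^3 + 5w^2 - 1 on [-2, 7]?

122/3

The derivative is -2w^2 + 10w, which vanishes at w = 0 and w = 5.
Compare values at every candidate in [-2, 7]: P(-2) = 73/3, P(0) = -1, P(5) = 122/3, P(7) = 46/3.
Hence the absolute maximum is 122/3 at w = 5.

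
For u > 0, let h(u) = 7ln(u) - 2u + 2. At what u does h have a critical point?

h'(u) = 7/u − 2 = 0 gives u = 7/2.
h''(u) = -7/u², which is negative for u > 0, so this is a local maximum.
h(7/2) = 7·ln(7/2) - 7 + 2 ≈ 3.7693.

7/2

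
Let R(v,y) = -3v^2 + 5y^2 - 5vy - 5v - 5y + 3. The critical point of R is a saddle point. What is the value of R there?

∂R/∂v = -6v - 5y - 5 = 0 and ∂R/∂y = -5v + 10y - 5 = 0, so (v, y) = (-15/17, 1/17).
The Hessian has R_{vv} = -6, R_{yy} = 10, R_{vy} = -5, giving D = -85 < 0, so the point is a saddle point.
R(-15/17, 1/17) = 86/17.

86/17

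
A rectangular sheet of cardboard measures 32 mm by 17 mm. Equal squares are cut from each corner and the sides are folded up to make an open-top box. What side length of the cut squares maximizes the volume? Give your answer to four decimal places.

3.5449

With cut size x, the volume is V(x) = x(32 − 2x)(17 − 2x) for 0 < x < 8.5.
V'(x) = 12x^2 − 196x + 544. Setting V'(x) = 0 gives x ≈ 3.5449 (the root in (0, 8.5)).
V''(x) = 24x − 196 is negative there, so this is the maximum; V ≈ 875.1120.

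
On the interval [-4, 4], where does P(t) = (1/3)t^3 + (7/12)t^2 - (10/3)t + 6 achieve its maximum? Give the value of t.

Differentiating, P'(t) = t^2 + (7/6)t - 10/3; which vanishes at t = -5/2 and t = 4/3.
Compare values at every candidate in [-4, 4]: P(-4) = 22/3, P(-5/2) = 613/48, P(4/3) = 274/81, P(4) = 70/3.
So the maximum is P(4) = 70/3.

4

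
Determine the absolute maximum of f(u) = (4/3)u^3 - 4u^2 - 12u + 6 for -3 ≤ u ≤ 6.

78

The derivative is 4u^2 - 8u - 12, which vanishes at u = -1 and u = 3.
Candidates: f(-3) = -30; f(-1) = 38/3; f(3) = -30; f(6) = 78.
So the maximum is f(6) = 78.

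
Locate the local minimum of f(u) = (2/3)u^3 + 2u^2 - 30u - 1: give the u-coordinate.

Critical points: f'(u) = 2u^2 + 4u - 30 vanishes at u = -5, 3.
Since f''(u) = 4u + 4, we get f''(-5) = -16 < 0 ⇒ local maximum; f''(3) = 16 > 0 ⇒ local minimum.
Thus f has its local minimum at u = 3, with value -55.

3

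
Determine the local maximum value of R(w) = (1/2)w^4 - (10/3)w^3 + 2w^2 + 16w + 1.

Critical points: R'(w) = 2w^3 - 10w^2 + 4w + 16 vanishes at w = -1, 2, 4.
Second-derivative test with R''(w) = 6w^2 - 20w + 4: R''(-1) = 30 > 0 ⇒ local minimum; R''(2) = -12 < 0 ⇒ local maximum; R''(4) = 20 > 0 ⇒ local minimum.
So the local maximum value is R(2) = 67/3.

67/3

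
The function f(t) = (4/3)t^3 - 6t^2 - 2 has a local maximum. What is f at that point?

f'(t) = 4t^2 - 12t = 0 at t = 0, 3.
Since f''(t) = 8t - 12, we get f''(0) = -12 < 0 ⇒ local maximum; f''(3) = 12 > 0 ⇒ local minimum.
Thus f has its local maximum at t = 0, with value -2.

-2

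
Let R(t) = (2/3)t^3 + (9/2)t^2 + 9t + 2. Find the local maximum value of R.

-5/2

R'(t) = 2t^2 + 9t + 9. Setting R'(t) = 0 gives t ∈ {-3, -3/2}.
Since R''(t) = 4t + 9, we get R''(-3) = -3 < 0 ⇒ local maximum; R''(-3/2) = 3 > 0 ⇒ local minimum.
Thus R has its local maximum at t = -3, with value -5/2.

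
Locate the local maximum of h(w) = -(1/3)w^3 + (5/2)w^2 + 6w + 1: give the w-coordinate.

6

h'(w) = -w^2 + 5w + 6 = 0 at w = -1, 6.
Second-derivative test with h''(w) = -2w + 5: h''(-1) = 7 > 0 ⇒ local minimum; h''(6) = -7 < 0 ⇒ local maximum.
Thus h has its local maximum at w = 6, with value 55.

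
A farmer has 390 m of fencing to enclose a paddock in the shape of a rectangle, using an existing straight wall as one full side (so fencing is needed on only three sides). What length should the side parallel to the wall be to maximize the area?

Let the sides perpendicular to the wall have length x and the parallel side y, so 2x + y = 390 and the area is A = xy = x(390 − 2x).
A'(x) = 390 − 4x = 0 gives x = 195/2, and A''(x) = −4 < 0 confirms a maximum.
Then y = 390 − 2·195/2 = 195 and A = 38025/2.

195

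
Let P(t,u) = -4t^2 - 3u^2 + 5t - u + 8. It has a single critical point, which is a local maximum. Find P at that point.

463/48

∂P/∂t = -8t + 5 = 0 and ∂P/∂u = -6u - 1 = 0, so (t, u) = (5/8, -1/6).
The Hessian has P_{tt} = -8, P_{uu} = -6, P_{tu} = 0, giving D = 48 > 0 with P_{tt} < 0, so the point is a local maximum.
P(5/8, -1/6) = 463/48.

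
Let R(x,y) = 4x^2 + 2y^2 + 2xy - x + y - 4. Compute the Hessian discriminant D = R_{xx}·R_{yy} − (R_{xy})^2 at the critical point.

28

∂R/∂x = 8x + 2y - 1 = 0 and ∂R/∂y = 2x + 4y + 1 = 0, so (x, y) = (3/14, -5/14).
The Hessian has R_{xx} = 8, R_{yy} = 4, R_{xy} = 2, giving D = 28 > 0 with R_{xx} > 0, so the point is a local minimum.
D = (8)·(4) − (2)^2 = 28.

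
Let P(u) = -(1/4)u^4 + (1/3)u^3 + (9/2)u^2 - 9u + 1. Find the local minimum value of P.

-41/12

Critical points: P'(u) = -u^3 + u^2 + 9u - 9 vanishes at u = -3, 1, 3.
P''(u) = -3u^2 + 2u + 9. P''(-3) = -24 < 0 ⇒ local maximum; P''(1) = 8 > 0 ⇒ local minimum; P''(3) = -12 < 0 ⇒ local maximum.
So the local minimum value is P(1) = -41/12.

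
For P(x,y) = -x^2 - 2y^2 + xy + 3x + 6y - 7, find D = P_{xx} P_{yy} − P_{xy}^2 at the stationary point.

7

∂P/∂x = -2x + y + 3 = 0 and ∂P/∂y = x - 4y + 6 = 0, so (x, y) = (18/7, 15/7).
The Hessian has P_{xx} = -2, P_{yy} = -4, P_{xy} = 1, giving D = 7 > 0 with P_{xx} < 0, so the point is a local maximum.
D = (-2)·(-4) − (1)^2 = 7.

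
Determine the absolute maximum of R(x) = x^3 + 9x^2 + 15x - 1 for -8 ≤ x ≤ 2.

73

R'(x) = 3x^2 + 18x + 15, which vanishes at x = -5 and x = -1.
Evaluating at the critical points and endpoints: R(-8) = -57,  R(-5) = 24,  R(-1) = -8,  R(2) = 73.
The maximum over the interval is 73, attained at x = 2.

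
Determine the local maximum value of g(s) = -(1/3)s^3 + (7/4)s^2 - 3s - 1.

Critical points: g'(s) = -s^2 + (7/2)s - 3 vanishes at s = 3/2, 2.
g''(s) = -2s + 7/2. g''(3/2) = 1/2 > 0 ⇒ local minimum; g''(2) = -1/2 < 0 ⇒ local maximum.
The local maximum is g(2) = -8/3.

-8/3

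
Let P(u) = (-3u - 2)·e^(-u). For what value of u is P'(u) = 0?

P'(u) = (-3)·e^(-u) + (-3u - 2)·(-1)·e^(-u) = (3u - 1)·e^(-u). Since e^(-u) > 0, the only critical point is u = 1/3.
P''(1/3) has the same sign as 3 > 0, so this is a local minimum.
P(1/3) = (-3)·e^(-1/3) ≈ -2.1496.

1/3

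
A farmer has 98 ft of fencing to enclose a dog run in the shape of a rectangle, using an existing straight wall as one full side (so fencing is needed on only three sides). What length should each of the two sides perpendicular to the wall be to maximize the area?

49/2

Let the sides perpendicular to the wall have length x and the parallel side y, so 2x + y = 98 and the area is A = xy = x(98 − 2x).
A'(x) = 98 − 4x = 0 gives x = 49/2, and A''(x) = −4 < 0 confirms a maximum.
Then y = 98 − 2·49/2 = 49 and A = 2401/2.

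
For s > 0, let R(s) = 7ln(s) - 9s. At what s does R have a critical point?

R'(s) = 7/s − 9 = 0 gives s = 7/9.
R''(s) = -7/s², which is negative for s > 0, so this is a local maximum.
R(7/9) = 7·ln(7/9) - 7 ≈ -8.7592.

7/9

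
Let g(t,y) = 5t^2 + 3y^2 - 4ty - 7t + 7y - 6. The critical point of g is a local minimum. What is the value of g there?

∂g/∂t = 10t - 4y - 7 = 0 and ∂g/∂y = -4t + 6y + 7 = 0, so (t, y) = (7/22, -21/22).
The Hessian has g_{tt} = 10, g_{yy} = 6, g_{ty} = -4, giving D = 44 > 0 with g_{tt} > 0, so the point is a local minimum.
g(7/22, -21/22) = -115/11.

-115/11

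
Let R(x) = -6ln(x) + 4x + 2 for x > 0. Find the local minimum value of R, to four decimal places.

R'(x) = -6/x + 4 = 0 gives x = 3/2.
R''(x) = 6/x², which is positive for x > 0, so this is a local minimum.
R(3/2) = -6·ln(3/2) + 6 + 2 ≈ 5.5672.

5.5672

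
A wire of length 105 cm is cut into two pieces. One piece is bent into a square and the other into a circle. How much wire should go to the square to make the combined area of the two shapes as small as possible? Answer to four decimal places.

Let x be the length used for the square. Square side x/4; circle radius (105−x)/(2π).
A(x) = (x/4)² + π·((105−x)/(2π))² = x²/16 + (105−x)²/(4π) for 0 ≤ x ≤ 105. A'(x) = x/8 − (105−x)/(2π) = 0 gives x = 4·105/(π+4) ≈ 58.8104.
A'' = 1/8 + 1/(2π) > 0, so this gives the minimum combined area; x ≈ 58.8104 cm to the square.

58.8104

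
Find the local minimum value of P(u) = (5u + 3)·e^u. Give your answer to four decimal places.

Differentiating with the product rule gives P'(u) = (5u + 8)·e^u. Since e^u > 0, the only critical point is u = -8/5.
P''(-8/5) has the same sign as 5 > 0, so this is a local minimum.
P(-8/5) = (-5)·e^(-8/5) ≈ -1.0095.

-1.0095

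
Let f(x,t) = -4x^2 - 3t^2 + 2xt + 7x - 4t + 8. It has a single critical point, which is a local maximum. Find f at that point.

507/44

∂f/∂x = -8x + 2t + 7 = 0 and ∂f/∂t = 2x - 6t - 4 = 0, so (x, t) = (17/22, -9/22).
The Hessian has f_{xx} = -8, f_{tt} = -6, f_{xt} = 2, giving D = 44 > 0 with f_{xx} < 0, so the point is a local maximum.
f(17/22, -9/22) = 507/44.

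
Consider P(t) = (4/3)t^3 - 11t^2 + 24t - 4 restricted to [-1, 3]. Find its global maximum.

P'(t) = 4t^2 - 22t + 24, whose only zero in [-1, 3] is t = 3/2.
Candidates: P(-1) = -121/3; P(3/2) = 47/4; P(3) = 5.
Hence the absolute maximum is 47/4 at t = 3/2.

47/4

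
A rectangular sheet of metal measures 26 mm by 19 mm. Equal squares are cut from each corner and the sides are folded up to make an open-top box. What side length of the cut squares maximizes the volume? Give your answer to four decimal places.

With cut size x, the volume is V(x) = x(26 − 2x)(19 − 2x) for 0 < x < 9.5.
V'(x) = 12x^2 − 180x + 494. Setting V'(x) = 0 gives x ≈ 3.6163 (the root in (0, 9.5)).
V''(x) = 24x − 180 is negative there, so this is the maximum; V ≈ 798.6364.

3.6163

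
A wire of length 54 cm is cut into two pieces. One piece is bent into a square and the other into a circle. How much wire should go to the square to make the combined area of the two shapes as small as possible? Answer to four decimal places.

30.2454

Let x be the length used for the square. Square side x/4; circle radius (54−x)/(2π).
A(x) = (x/4)² + π·((54−x)/(2π))² = x²/16 + (54−x)²/(4π) for 0 ≤ x ≤ 54. A'(x) = x/8 − (54−x)/(2π) = 0 gives x = 4·54/(π+4) ≈ 30.2454.
A'' = 1/8 + 1/(2π) > 0, so this gives the minimum combined area; x ≈ 30.2454 cm to the square.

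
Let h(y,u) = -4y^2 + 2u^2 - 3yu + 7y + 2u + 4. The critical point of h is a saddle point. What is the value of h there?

288/41

∂h/∂y = -8y - 3u + 7 = 0 and ∂h/∂u = -3y + 4u + 2 = 0, so (y, u) = (34/41, 5/41).
The Hessian has h_{yy} = -8, h_{uu} = 4, h_{yu} = -3, giving D = -41 < 0, so the point is a saddle point.
h(34/41, 5/41) = 288/41.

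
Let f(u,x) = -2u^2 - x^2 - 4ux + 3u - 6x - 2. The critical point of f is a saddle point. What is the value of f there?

-169/8

∂f/∂u = -4u - 4x + 3 = 0 and ∂f/∂x = -4u - 2x - 6 = 0, so (u, x) = (-15/4, 9/2).
The Hessian has f_{uu} = -4, f_{xx} = -2, f_{ux} = -4, giving D = -8 < 0, so the point is a saddle point.
f(-15/4, 9/2) = -169/8.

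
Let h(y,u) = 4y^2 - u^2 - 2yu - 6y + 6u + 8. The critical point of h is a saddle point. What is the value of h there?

∂h/∂y = 8y - 2u - 6 = 0 and ∂h/∂u = -2y - 2u + 6 = 0, so (y, u) = (6/5, 9/5).
The Hessian has h_{yy} = 8, h_{uu} = -2, h_{yu} = -2, giving D = -20 < 0, so the point is a saddle point.
h(6/5, 9/5) = 49/5.

49/5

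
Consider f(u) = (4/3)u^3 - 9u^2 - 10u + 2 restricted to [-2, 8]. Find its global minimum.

-319/3

Differentiating, f'(u) = 4u^2 - 18u - 10; which vanishes at u = -1/2 and u = 5.
Evaluating at the critical points and endpoints: f(-2) = -74/3,  f(-1/2) = 55/12,  f(5) = -319/3,  f(8) = 86/3.
So the minimum is f(5) = -319/3.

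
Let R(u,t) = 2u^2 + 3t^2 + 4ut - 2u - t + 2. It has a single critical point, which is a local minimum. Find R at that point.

∂R/∂u = 4u + 4t - 2 = 0 and ∂R/∂t = 4u + 6t - 1 = 0, so (u, t) = (1, -1/2).
The Hessian has R_{uu} = 4, R_{tt} = 6, R_{ut} = 4, giving D = 8 > 0 with R_{uu} > 0, so the point is a local minimum.
R(1, -1/2) = 5/4.

5/4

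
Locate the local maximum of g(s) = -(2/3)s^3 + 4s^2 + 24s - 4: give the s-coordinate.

6

Critical points: g'(s) = -2s^2 + 8s + 24 vanishes at s = -2, 6.
Since g''(s) = -4s + 8, we get g''(-2) = 16 > 0 ⇒ local minimum; g''(6) = -16 < 0 ⇒ local maximum.
The local maximum is g(6) = 140.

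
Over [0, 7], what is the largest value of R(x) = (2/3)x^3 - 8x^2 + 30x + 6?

Differentiating, R'(x) = 2x^2 - 16x + 30; which vanishes at x = 3 and x = 5.
Compare values at every candidate in [0, 7]: R(0) = 6; R(3) = 42; R(5) = 118/3; R(7) = 158/3.
Hence the absolute maximum is 158/3 at x = 7.

158/3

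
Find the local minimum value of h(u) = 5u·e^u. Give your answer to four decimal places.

-1.8394

Differentiating with the product rule gives h'(u) = (5u + 5)·e^u. Since e^u > 0, the only critical point is u = -1.
h''(-1) has the same sign as 5 > 0, so this is a local minimum.
h(-1) = (-5)·e^(-1) ≈ -1.8394.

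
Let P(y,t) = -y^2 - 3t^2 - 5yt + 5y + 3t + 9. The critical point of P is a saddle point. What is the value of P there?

∂P/∂y = -2y - 5t + 5 = 0 and ∂P/∂t = -5y - 6t + 3 = 0, so (y, t) = (-15/13, 19/13).
The Hessian has P_{yy} = -2, P_{tt} = -6, P_{yt} = -5, giving D = -13 < 0, so the point is a saddle point.
P(-15/13, 19/13) = 108/13.

108/13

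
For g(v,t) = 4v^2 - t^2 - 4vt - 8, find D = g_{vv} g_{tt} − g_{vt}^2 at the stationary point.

∂g/∂v = 8v - 4t = 0 and ∂g/∂t = -4v - 2t = 0, so (v, t) = (0, 0).
The Hessian has g_{vv} = 8, g_{tt} = -2, g_{vt} = -4, giving D = -32 < 0, so the point is a saddle point.
D = (8)·(-2) − (-4)^2 = -32.

-32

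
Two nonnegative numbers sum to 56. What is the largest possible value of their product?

784

With x + y = 56, the product is P(x) = x(56 − x).
P'(x) = 56 − 2x = 0 gives x = 28; P'' = −2 < 0, so this is the maximum.
P = 28·28 = 784.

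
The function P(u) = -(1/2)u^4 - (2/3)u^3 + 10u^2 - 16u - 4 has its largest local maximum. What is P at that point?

404/3

Critical points: P'(u) = -2u^3 - 2u^2 + 20u - 16 vanishes at u = -4, 1, 2.
Since P''(u) = -6u^2 - 4u + 20, we get P''(-4) = -60 < 0 ⇒ local maximum; P''(1) = 10 > 0 ⇒ local minimum; P''(2) = -12 < 0 ⇒ local maximum.
So the largest local maximum value is P(-4) = 404/3.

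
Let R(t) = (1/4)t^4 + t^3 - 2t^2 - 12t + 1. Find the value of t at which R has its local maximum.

Critical points: R'(t) = t^3 + 3t^2 - 4t - 12 vanishes at t = -3, -2, 2.
Since R''(t) = 3t^2 + 6t - 4, we get R''(-3) = 5 > 0 ⇒ local minimum; R''(-2) = -4 < 0 ⇒ local maximum; R''(2) = 20 > 0 ⇒ local minimum.
Thus R has its local maximum at t = -2, with value 13.

-2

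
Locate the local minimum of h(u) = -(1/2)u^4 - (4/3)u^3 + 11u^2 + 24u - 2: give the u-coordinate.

-1

h'(u) = -2u^3 - 4u^2 + 22u + 24 = 0 at u = -4, -1, 3.
Second-derivative test with h''(u) = -6u^2 - 8u + 22: h''(-4) = -42 < 0 ⇒ local maximum; h''(-1) = 24 > 0 ⇒ local minimum; h''(3) = -56 < 0 ⇒ local maximum.
So the local minimum value is h(-1) = -85/6.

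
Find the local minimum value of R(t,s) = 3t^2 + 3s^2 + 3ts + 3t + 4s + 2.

∂R/∂t = 6t + 3s + 3 = 0 and ∂R/∂s = 3t + 6s + 4 = 0, so (t, s) = (-2/9, -5/9).
The Hessian has R_{tt} = 6, R_{ss} = 6, R_{ts} = 3, giving D = 27 > 0 with R_{tt} > 0, so the point is a local minimum.
R(-2/9, -5/9) = 5/9.

5/9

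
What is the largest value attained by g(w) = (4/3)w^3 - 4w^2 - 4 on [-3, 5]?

188/3

The derivative is 4w^2 - 8w, which vanishes at w = 0 and w = 2.
Compare values at every candidate in [-3, 5]: g(-3) = -76, g(0) = -4, g(2) = -28/3, g(5) = 188/3.
So the maximum is g(5) = 188/3.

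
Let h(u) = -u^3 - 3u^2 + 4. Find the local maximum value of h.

h'(u) = -3u^2 - 6u. Setting h'(u) = 0 gives u ∈ {-2, 0}.
Second-derivative test with h''(u) = -6u - 6: h''(-2) = 6 > 0 ⇒ local minimum; h''(0) = -6 < 0 ⇒ local maximum.
Thus h has its local maximum at u = 0, with value 4.

4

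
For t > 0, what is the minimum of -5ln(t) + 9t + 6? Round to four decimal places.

13.9389

h'(t) = -5/t + 9 = 0 gives t = 5/9.
h''(t) = 5/t², which is positive for t > 0, so this is a local minimum.
h(5/9) = -5·ln(5/9) + 5 + 6 ≈ 13.9389.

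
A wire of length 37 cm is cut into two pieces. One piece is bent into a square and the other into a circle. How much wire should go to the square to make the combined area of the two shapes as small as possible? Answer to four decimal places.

20.7237

Let x be the length used for the square. Square side x/4; circle radius (37−x)/(2π).
A(x) = (x/4)² + π·((37−x)/(2π))² = x²/16 + (37−x)²/(4π) for 0 ≤ x ≤ 37. A'(x) = x/8 − (37−x)/(2π) = 0 gives x = 4·37/(π+4) ≈ 20.7237.
A'' = 1/8 + 1/(2π) > 0, so this gives the minimum combined area; x ≈ 20.7237 cm to the square.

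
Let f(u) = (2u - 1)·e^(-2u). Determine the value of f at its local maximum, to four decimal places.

By the product rule, f'(u) = (-4u + 4)·e^(-2u). Since e^(-2u) > 0, the only critical point is u = 1.
f''(1) has the same sign as -4 < 0, so this is a local maximum.
f(1) = (1)·e^(-2) ≈ 0.1353.

0.1353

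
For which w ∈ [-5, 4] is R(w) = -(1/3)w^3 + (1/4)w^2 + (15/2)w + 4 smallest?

-5/2

The derivative is -w^2 + (1/2)w + 15/2, which vanishes at w = -5/2 and w = 3.
Candidates: R(-5) = 173/12, R(-5/2) = -383/48, R(3) = 79/4, R(4) = 50/3.
Hence the absolute minimum is -383/48 at w = -5/2.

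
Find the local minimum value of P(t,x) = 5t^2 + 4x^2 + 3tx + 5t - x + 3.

93/71

∂P/∂t = 10t + 3x + 5 = 0 and ∂P/∂x = 3t + 8x - 1 = 0, so (t, x) = (-43/71, 25/71).
The Hessian has P_{tt} = 10, P_{xx} = 8, P_{tx} = 3, giving D = 71 > 0 with P_{tt} > 0, so the point is a local minimum.
P(-43/71, 25/71) = 93/71.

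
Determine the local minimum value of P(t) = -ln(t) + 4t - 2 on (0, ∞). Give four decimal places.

0.3863

P'(t) = -1/t + 4 = 0 gives t = 1/4.
P''(t) = 1/t², which is positive for t > 0, so this is a local minimum.
P(1/4) = -1·ln(1/4) + 1 - 2 ≈ 0.3863.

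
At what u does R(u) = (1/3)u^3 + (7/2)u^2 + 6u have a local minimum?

R'(u) = u^2 + 7u + 6 = 0 at u = -6, -1.
Second-derivative test with R''(u) = 2u + 7: R''(-6) = -5 < 0 ⇒ local maximum; R''(-1) = 5 > 0 ⇒ local minimum.
Thus R has its local minimum at u = -1, with value -17/6.

-1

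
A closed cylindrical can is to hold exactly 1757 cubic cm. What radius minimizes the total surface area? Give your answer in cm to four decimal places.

With radius r and height h, πr²h = 1757 so h = 1757/(πr²), and S(r) = 2πr² + 2πrh = 2πr² + 2·1757/r.
S'(r) = 4πr − 2·1757/r² = 0 ⇒ r³ = 1757/(2π), so r ≈ 6.5393 and h = 2r ≈ 13.0786.
S''(r) = 4π + 4·1757/r³ > 0, so this is the minimum; S ≈ 806.0507.

6.5393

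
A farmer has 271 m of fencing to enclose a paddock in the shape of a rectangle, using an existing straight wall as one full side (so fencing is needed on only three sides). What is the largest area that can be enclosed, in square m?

Let the sides perpendicular to the wall have length x and the parallel side y, so 2x + y = 271 and the area is A = xy = x(271 − 2x).
A'(x) = 271 − 4x = 0 gives x = 271/4, and A''(x) = −4 < 0 confirms a maximum.
Then y = 271 − 2·271/4 = 271/2 and A = 73441/8.

73441/8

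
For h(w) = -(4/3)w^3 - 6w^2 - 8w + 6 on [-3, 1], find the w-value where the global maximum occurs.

The derivative is -4w^2 - 12w - 8, which vanishes at w = -2 and w = -1.
Compare values at every candidate in [-3, 1]: h(-3) = 12; h(-2) = 26/3; h(-1) = 28/3; h(1) = -28/3.
Hence the absolute maximum is 12 at w = -3.

-3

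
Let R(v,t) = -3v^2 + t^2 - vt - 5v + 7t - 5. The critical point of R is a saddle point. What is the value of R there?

-222/13

∂R/∂v = -6v - t - 5 = 0 and ∂R/∂t = -v + 2t + 7 = 0, so (v, t) = (-3/13, -47/13).
The Hessian has R_{vv} = -6, R_{tt} = 2, R_{vt} = -1, giving D = -13 < 0, so the point is a saddle point.
R(-3/13, -47/13) = -222/13.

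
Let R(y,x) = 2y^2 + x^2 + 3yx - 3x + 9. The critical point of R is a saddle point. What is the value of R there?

∂R/∂y = 4y + 3x = 0 and ∂R/∂x = 3y + 2x - 3 = 0, so (y, x) = (9, -12).
The Hessian has R_{yy} = 4, R_{xx} = 2, R_{yx} = 3, giving D = -1 < 0, so the point is a saddle point.
R(9, -12) = 27.

27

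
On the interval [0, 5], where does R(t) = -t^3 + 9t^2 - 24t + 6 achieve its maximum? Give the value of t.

0

Differentiating, R'(t) = -3t^2 + 18t - 24; which vanishes at t = 2 and t = 4.
Candidates: R(0) = 6; R(2) = -14; R(4) = -10; R(5) = -14.
So the maximum is R(0) = 6.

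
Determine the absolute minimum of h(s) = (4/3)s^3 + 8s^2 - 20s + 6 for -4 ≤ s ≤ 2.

-14/3

Differentiating, h'(s) = 4s^2 + 16s - 20; whose only zero in [-4, 2] is s = 1.
Evaluating at the critical points and endpoints: h(-4) = 386/3; h(1) = -14/3; h(2) = 26/3.
The minimum over the interval is -14/3, attained at s = 1.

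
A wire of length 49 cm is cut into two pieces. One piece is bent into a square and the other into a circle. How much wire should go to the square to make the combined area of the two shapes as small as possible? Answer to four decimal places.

Let x be the length used for the square. Square side x/4; circle radius (49−x)/(2π).
A(x) = (x/4)² + π·((49−x)/(2π))² = x²/16 + (49−x)²/(4π) for 0 ≤ x ≤ 49. A'(x) = x/8 − (49−x)/(2π) = 0 gives x = 4·49/(π+4) ≈ 27.4449.
A'' = 1/8 + 1/(2π) > 0, so this gives the minimum combined area; x ≈ 27.4449 cm to the square.

27.4449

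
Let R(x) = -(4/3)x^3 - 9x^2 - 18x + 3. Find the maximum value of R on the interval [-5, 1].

104/3

Differentiating, R'(x) = -4x^2 - 18x - 18; which vanishes at x = -3 and x = -3/2.
Compare values at every candidate in [-5, 1]: R(-5) = 104/3, R(-3) = 12, R(-3/2) = 57/4, R(1) = -76/3.
So the maximum is R(-5) = 104/3.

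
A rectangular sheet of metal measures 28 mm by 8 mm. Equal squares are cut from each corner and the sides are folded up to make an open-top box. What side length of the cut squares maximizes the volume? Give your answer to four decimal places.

1.8367

With cut size x, the volume is V(x) = x(28 − 2x)(8 − 2x) for 0 < x < 4.
V'(x) = 12x^2 − 144x + 224. Setting V'(x) = 0 gives x ≈ 1.8367 (the root in (0, 4)).
V''(x) = 24x − 144 is negative there, so this is the maximum; V ≈ 193.3154.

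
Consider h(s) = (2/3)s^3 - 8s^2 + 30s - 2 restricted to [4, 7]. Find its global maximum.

Differentiating, h'(s) = 2s^2 - 16s + 30; whose only zero in [4, 7] is s = 5.
Evaluating at the critical points and endpoints: h(4) = 98/3, h(5) = 94/3, h(7) = 134/3.
So the maximum is h(7) = 134/3.

134/3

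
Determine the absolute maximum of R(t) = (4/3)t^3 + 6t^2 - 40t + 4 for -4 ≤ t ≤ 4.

524/3

The derivative is 4t^2 + 12t - 40, whose only zero in [-4, 4] is t = 2.
Evaluating at the critical points and endpoints: R(-4) = 524/3,  R(2) = -124/3,  R(4) = 76/3.
So the maximum is R(-4) = 524/3.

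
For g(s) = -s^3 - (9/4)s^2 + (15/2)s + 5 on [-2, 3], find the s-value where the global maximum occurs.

g'(s) = -3s^2 - (9/2)s + 15/2, whose only zero in [-2, 3] is s = 1.
Evaluating at the critical points and endpoints: g(-2) = -11, g(1) = 37/4, g(3) = -79/4.
The maximum over the interval is 37/4, attained at s = 1.

1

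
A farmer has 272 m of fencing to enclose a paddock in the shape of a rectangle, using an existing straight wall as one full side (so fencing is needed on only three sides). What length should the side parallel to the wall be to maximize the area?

Let the sides perpendicular to the wall have length x and the parallel side y, so 2x + y = 272 and the area is A = xy = x(272 − 2x).
A'(x) = 272 − 4x = 0 gives x = 68, and A''(x) = −4 < 0 confirms a maximum.
Then y = 272 − 2·68 = 136 and A = 9248.

136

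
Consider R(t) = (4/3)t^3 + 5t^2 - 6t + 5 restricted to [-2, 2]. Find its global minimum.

Differentiating, R'(t) = 4t^2 + 10t - 6; whose only zero in [-2, 2] is t = 1/2.
Candidates: R(-2) = 79/3,  R(1/2) = 41/12,  R(2) = 71/3.
The minimum over the interval is 41/12, attained at t = 1/2.

41/12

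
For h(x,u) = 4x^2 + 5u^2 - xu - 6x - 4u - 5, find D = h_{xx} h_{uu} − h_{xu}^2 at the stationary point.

79

∂h/∂x = 8x - u - 6 = 0 and ∂h/∂u = -x + 10u - 4 = 0, so (x, u) = (64/79, 38/79).
The Hessian has h_{xx} = 8, h_{uu} = 10, h_{xu} = -1, giving D = 79 > 0 with h_{xx} > 0, so the point is a local minimum.
D = (8)·(10) − (-1)^2 = 79.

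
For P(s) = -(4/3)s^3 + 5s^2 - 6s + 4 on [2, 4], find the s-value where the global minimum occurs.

The derivative is -4s^2 + 10s - 6, which has no zeros in [2, 4].
Evaluating at the critical points and endpoints: P(2) = 4/3,  P(4) = -76/3.
Hence the absolute minimum is -76/3 at s = 4.

4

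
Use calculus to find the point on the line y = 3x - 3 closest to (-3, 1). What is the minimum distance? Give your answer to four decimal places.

Minimize D(x)^2 = (x + 3)^2 + (3x - 4)^2.
d/dx[D^2] = 2(x + 3) + 2·3·(3x - 4) = 0 ⇒ x = 9/10.
Then y = -3/10 and the distance is √(169/10) ≈ 4.1110.

4.1110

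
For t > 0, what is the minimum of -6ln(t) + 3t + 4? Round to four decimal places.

g'(t) = -6/t + 3 = 0 gives t = 2.
g''(t) = 6/t², which is positive for t > 0, so this is a local minimum.
g(2) = -6·ln(2) + 6 + 4 ≈ 5.8411.

5.8411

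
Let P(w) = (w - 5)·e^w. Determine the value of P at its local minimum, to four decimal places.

-54.5982

P'(w) = 1·e^w + (w - 5)·1·e^w = (w - 4)·e^w. Since e^w > 0, the only critical point is w = 4.
P''(4) has the same sign as 1 > 0, so this is a local minimum.
P(4) = (-1)·e^(4) ≈ -54.5982.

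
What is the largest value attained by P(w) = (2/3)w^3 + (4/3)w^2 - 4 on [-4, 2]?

20/3

The derivative is 2w^2 + (8/3)w, which vanishes at w = -4/3 and w = 0.
Compare values at every candidate in [-4, 2]: P(-4) = -76/3, P(-4/3) = -260/81, P(0) = -4, P(2) = 20/3.
The maximum over the interval is 20/3, attained at w = 2.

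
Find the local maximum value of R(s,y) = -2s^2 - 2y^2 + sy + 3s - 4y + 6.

∂R/∂s = -4s + y + 3 = 0 and ∂R/∂y = s - 4y - 4 = 0, so (s, y) = (8/15, -13/15).
The Hessian has R_{ss} = -4, R_{yy} = -4, R_{sy} = 1, giving D = 15 > 0 with R_{ss} < 0, so the point is a local maximum.
R(8/15, -13/15) = 128/15.

128/15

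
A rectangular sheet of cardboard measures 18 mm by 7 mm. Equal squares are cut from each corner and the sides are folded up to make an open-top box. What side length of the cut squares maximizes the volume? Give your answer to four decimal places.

With cut size x, the volume is V(x) = x(18 − 2x)(7 − 2x) for 0 < x < 3.5.
V'(x) = 12x^2 − 100x + 126. Setting V'(x) = 0 gives x ≈ 1.5473 (the root in (0, 3.5)).
V''(x) = 24x − 100 is negative there, so this is the maximum; V ≈ 90.0707.

1.5473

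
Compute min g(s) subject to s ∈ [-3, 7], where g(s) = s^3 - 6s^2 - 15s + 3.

-97

The derivative is 3s^2 - 12s - 15, which vanishes at s = -1 and s = 5.
Evaluating at the critical points and endpoints: g(-3) = -33, g(-1) = 11, g(5) = -97, g(7) = -53.
Hence the absolute minimum is -97 at s = 5.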